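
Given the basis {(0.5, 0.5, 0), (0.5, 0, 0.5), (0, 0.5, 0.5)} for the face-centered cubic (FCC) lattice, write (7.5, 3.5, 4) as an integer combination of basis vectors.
7b₁ + 8b₂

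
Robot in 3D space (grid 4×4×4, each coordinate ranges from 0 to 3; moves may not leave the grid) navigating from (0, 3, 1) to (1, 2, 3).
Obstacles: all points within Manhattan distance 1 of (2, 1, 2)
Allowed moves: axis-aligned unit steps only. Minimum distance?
4
(one shortest path: (0, 3, 1) → (1, 3, 1) → (1, 2, 1) → (1, 2, 2) → (1, 2, 3))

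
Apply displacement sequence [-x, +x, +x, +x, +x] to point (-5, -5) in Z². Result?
(-2, -5)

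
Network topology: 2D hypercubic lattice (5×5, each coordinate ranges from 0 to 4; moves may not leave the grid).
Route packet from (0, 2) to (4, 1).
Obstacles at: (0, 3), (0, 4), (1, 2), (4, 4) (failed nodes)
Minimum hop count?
5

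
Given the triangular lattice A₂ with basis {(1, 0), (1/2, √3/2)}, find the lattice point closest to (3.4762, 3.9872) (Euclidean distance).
(3.5, 4.33)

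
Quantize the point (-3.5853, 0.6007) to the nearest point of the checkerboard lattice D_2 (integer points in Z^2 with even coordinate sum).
(-3, 1)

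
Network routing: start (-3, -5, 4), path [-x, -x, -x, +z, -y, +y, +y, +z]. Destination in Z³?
(-6, -4, 6)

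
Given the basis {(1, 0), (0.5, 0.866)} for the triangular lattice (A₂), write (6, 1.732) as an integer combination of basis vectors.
5b₁ + 2b₂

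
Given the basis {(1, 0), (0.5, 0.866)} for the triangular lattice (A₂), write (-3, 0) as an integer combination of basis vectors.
-3b₁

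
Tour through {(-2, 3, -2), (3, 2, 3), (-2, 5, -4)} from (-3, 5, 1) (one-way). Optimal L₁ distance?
21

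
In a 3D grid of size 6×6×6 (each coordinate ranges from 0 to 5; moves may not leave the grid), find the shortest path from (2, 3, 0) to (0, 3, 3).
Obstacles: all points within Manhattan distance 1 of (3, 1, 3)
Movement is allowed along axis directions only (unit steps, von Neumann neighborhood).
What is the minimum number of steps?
5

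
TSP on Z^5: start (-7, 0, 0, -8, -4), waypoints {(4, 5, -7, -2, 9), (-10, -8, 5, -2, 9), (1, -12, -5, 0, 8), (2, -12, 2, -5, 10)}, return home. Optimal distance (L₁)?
140
(one optimal route: (-7, 0, 0, -8, -4) → (4, 5, -7, -2, 9) → (1, -12, -5, 0, 8) → (2, -12, 2, -5, 10) → (-10, -8, 5, -2, 9) → (-7, 0, 0, -8, -4))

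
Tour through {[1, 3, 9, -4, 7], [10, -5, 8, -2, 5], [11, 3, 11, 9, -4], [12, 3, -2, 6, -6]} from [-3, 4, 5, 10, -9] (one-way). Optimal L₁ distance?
103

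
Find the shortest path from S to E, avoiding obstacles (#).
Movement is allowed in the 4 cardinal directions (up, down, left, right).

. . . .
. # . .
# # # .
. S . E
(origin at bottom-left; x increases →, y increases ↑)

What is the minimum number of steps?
2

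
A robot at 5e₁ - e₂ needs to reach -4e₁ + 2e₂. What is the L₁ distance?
12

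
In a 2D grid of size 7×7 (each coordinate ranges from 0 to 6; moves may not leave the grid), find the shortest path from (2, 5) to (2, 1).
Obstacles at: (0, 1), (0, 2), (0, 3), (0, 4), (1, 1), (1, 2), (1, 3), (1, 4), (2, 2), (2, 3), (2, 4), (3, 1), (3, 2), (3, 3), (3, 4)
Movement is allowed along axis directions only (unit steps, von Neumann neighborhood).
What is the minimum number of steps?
10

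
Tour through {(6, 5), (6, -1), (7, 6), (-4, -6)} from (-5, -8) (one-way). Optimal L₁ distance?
26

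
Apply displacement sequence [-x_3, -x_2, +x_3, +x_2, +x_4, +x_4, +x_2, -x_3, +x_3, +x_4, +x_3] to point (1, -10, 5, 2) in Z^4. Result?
(1, -9, 6, 5)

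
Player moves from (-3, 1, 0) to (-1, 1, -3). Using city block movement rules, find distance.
5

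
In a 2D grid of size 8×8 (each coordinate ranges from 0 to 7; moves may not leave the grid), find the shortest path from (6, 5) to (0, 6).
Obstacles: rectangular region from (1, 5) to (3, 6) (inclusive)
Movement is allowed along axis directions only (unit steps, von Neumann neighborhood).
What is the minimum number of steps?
9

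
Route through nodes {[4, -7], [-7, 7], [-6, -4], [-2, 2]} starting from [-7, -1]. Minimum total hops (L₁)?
41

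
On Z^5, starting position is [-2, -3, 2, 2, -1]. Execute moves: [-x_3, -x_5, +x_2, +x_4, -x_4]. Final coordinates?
(-2, -2, 1, 2, -2)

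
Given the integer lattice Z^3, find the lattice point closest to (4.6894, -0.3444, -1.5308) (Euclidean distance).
(5, 0, -2)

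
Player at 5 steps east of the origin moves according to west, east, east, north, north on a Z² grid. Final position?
(6, 2)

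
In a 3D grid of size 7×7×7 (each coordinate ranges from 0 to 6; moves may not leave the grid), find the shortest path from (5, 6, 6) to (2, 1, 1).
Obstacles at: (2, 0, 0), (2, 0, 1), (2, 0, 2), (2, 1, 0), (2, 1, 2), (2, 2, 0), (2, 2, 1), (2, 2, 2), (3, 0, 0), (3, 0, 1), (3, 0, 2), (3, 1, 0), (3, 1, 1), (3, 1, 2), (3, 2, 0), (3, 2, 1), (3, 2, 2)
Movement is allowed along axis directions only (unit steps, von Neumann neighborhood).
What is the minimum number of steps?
15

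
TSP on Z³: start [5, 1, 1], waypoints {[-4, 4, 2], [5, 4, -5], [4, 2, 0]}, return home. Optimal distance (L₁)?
40
(one optimal route: (5, 1, 1) → (-4, 4, 2) → (5, 4, -5) → (4, 2, 0) → (5, 1, 1))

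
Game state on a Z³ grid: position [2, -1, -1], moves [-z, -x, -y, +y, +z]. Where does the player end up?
(1, -1, -1)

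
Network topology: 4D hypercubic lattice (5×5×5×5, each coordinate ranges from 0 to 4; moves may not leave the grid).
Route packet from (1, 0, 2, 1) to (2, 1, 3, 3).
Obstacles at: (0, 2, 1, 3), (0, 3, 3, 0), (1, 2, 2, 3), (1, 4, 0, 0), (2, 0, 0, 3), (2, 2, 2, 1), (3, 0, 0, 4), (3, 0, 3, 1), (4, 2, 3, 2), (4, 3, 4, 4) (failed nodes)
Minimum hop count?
5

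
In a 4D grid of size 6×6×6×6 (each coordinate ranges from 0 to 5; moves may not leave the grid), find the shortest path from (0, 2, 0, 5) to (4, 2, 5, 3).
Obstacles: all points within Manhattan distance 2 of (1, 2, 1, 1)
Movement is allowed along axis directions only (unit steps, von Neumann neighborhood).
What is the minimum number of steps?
11
(one shortest path: (0, 2, 0, 5) → (1, 2, 0, 5) → (2, 2, 0, 5) → (3, 2, 0, 5) → (4, 2, 0, 5) → (4, 2, 1, 5) → (4, 2, 2, 5) → (4, 2, 3, 5) → (4, 2, 4, 5) → (4, 2, 5, 5) → (4, 2, 5, 4) → (4, 2, 5, 3))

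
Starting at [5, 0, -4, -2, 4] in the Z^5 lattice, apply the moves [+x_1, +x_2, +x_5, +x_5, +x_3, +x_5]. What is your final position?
(6, 1, -3, -2, 7)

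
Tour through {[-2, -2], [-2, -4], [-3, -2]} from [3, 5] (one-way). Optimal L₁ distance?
16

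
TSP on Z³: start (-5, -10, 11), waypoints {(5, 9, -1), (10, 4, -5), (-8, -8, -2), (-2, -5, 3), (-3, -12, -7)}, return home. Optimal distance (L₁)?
118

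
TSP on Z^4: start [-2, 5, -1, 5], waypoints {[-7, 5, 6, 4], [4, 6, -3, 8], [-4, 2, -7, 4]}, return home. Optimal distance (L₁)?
64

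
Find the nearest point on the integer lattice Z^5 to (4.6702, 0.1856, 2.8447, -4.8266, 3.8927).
(5, 0, 3, -5, 4)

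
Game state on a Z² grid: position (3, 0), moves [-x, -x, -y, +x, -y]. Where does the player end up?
(2, -2)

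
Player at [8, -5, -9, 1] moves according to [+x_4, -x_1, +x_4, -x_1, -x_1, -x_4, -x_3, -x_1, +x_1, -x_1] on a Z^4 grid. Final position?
(4, -5, -10, 2)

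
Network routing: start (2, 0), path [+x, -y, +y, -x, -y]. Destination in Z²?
(2, -1)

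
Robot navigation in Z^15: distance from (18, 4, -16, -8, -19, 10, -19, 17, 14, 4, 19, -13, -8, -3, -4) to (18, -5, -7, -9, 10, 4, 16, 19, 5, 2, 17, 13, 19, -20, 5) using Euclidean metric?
64.2884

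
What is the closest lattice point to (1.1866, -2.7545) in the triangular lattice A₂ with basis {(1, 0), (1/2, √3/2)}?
(1.5, -2.598)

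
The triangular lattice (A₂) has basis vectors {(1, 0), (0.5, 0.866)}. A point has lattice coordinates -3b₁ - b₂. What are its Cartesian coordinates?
(-3.5, -0.866)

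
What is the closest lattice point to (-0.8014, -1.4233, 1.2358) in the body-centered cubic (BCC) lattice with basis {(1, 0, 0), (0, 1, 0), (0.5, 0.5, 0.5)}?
(-0.5, -1.5, 1.5)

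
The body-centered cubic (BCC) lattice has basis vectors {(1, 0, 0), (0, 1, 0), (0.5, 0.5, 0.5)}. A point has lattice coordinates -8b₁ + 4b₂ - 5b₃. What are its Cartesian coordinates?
(-10.5, 1.5, -2.5)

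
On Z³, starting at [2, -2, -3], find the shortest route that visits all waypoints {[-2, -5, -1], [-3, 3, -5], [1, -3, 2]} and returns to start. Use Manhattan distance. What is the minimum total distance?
40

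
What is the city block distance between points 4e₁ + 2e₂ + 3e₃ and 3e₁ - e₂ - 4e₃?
11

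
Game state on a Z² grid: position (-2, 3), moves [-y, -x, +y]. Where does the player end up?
(-3, 3)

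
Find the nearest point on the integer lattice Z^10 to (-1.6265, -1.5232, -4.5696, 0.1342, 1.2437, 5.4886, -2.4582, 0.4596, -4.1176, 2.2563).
(-2, -2, -5, 0, 1, 5, -2, 0, -4, 2)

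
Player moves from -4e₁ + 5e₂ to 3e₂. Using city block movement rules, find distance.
6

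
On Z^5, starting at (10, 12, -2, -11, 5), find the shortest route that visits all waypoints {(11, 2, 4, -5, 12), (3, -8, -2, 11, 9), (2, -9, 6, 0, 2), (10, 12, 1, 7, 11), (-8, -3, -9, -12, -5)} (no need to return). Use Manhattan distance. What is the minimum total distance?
171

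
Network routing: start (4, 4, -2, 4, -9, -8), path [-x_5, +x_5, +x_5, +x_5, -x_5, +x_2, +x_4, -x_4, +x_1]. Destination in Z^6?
(5, 5, -2, 4, -8, -8)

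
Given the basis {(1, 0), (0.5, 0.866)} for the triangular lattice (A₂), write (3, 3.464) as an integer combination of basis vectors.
b₁ + 4b₂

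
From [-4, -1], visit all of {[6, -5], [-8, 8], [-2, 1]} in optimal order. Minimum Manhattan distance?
40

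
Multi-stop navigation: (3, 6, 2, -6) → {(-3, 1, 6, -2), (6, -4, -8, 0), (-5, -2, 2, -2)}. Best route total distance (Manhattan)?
53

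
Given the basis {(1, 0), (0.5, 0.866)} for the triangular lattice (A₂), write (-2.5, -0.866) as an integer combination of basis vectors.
-2b₁ - b₂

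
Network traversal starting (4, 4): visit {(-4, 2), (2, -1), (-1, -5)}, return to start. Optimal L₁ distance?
34
(one optimal route: (4, 4) → (-4, 2) → (-1, -5) → (2, -1) → (4, 4))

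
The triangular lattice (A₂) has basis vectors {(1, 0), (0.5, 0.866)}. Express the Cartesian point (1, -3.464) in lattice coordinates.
3b₁ - 4b₂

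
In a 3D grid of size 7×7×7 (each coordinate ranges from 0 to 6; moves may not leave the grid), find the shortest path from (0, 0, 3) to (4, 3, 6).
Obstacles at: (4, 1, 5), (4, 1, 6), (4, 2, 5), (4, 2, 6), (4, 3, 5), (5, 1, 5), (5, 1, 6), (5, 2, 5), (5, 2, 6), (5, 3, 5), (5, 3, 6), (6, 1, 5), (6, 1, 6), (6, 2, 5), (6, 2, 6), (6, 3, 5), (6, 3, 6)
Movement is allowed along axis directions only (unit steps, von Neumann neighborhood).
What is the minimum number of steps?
10
(one shortest path: (0, 0, 3) → (1, 0, 3) → (2, 0, 3) → (3, 0, 3) → (3, 1, 3) → (3, 2, 3) → (3, 3, 3) → (3, 3, 4) → (3, 3, 5) → (3, 3, 6) → (4, 3, 6))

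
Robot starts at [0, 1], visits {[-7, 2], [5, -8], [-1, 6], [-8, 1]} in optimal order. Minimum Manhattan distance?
40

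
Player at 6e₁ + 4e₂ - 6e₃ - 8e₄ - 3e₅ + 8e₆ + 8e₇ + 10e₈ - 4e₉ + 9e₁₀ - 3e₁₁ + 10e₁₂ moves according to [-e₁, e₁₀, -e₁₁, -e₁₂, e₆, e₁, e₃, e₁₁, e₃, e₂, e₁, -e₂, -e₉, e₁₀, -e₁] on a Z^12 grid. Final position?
(6, 4, -4, -8, -3, 9, 8, 10, -5, 11, -3, 9)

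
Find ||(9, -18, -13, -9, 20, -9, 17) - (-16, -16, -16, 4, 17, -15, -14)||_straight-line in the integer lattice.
42.5793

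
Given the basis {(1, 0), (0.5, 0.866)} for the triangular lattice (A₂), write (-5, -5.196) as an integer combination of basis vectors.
-2b₁ - 6b₂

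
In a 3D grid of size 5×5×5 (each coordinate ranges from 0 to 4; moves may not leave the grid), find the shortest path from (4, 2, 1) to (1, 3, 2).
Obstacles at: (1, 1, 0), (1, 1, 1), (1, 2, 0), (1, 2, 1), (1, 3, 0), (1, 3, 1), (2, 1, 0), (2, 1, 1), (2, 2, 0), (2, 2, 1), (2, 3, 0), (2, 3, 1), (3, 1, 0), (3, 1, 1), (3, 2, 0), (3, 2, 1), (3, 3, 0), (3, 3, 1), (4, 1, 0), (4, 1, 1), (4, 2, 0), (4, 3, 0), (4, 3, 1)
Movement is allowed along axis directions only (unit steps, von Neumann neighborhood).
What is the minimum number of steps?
5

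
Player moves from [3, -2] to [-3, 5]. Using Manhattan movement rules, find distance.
13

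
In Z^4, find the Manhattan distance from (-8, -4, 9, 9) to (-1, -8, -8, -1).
38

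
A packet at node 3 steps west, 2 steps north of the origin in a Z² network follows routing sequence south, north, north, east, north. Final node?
(-2, 4)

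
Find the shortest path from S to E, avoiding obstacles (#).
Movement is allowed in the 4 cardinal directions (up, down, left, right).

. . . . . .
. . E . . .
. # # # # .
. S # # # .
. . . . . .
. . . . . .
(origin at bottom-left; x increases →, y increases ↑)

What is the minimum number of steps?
5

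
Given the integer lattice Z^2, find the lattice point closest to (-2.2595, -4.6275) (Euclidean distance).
(-2, -5)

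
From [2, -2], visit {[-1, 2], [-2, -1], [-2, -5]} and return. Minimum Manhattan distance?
22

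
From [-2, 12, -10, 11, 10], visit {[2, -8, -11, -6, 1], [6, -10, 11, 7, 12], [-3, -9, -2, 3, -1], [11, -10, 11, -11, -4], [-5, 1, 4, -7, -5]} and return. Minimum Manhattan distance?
244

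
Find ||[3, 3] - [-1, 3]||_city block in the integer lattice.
4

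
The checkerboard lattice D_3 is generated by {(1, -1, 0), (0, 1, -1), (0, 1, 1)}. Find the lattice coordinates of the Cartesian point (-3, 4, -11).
-3b₁ + 6b₂ - 5b₃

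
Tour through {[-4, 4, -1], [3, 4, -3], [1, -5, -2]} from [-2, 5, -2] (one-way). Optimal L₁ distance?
25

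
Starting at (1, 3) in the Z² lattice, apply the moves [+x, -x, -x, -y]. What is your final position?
(0, 2)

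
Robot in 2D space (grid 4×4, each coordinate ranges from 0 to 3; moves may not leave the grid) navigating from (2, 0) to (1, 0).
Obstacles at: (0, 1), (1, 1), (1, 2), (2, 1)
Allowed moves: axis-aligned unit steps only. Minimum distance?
1
(one shortest path: (2, 0) → (1, 0))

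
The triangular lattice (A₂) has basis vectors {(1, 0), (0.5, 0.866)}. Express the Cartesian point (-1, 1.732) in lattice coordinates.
-2b₁ + 2b₂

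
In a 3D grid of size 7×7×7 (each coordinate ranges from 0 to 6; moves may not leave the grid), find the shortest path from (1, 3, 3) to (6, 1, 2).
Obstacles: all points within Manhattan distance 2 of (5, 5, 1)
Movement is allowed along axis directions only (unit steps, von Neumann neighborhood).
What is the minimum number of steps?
8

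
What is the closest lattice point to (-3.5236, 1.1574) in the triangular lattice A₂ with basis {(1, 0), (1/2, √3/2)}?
(-3.5, 0.866)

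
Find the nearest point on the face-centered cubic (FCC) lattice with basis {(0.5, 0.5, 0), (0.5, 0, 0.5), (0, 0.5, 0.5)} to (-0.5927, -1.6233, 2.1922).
(-0.5, -1.5, 2)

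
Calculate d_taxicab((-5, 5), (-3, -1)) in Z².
8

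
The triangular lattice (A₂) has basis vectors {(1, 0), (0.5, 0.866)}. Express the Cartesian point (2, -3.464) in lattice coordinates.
4b₁ - 4b₂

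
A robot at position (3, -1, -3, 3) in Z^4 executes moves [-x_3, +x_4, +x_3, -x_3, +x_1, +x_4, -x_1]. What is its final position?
(3, -1, -4, 5)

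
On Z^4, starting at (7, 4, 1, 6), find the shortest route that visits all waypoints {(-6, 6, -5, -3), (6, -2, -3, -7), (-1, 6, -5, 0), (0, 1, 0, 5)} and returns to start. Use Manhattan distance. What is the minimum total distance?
86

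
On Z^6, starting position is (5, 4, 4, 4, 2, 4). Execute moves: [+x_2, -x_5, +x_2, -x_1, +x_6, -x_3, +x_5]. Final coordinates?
(4, 6, 3, 4, 2, 5)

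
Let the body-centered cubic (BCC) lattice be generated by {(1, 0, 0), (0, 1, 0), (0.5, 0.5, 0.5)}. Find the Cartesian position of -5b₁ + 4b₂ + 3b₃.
(-3.5, 5.5, 1.5)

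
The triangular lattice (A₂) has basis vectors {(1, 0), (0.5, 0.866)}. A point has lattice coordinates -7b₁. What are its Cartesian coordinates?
(-7, 0)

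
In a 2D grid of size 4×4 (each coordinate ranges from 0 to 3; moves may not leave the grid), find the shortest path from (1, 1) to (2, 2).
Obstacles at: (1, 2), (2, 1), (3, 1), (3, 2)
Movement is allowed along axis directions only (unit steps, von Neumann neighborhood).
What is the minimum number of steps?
6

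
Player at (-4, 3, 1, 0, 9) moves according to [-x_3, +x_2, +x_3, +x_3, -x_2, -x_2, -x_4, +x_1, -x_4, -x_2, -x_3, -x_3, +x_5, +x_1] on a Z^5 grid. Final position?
(-2, 1, 0, -2, 10)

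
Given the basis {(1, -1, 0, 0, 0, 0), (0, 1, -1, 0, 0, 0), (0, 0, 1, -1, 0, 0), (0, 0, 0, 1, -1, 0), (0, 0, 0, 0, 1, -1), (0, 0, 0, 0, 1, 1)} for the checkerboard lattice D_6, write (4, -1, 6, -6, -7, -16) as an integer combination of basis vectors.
4b₁ + 3b₂ + 9b₃ + 3b₄ + 6b₅ - 10b₆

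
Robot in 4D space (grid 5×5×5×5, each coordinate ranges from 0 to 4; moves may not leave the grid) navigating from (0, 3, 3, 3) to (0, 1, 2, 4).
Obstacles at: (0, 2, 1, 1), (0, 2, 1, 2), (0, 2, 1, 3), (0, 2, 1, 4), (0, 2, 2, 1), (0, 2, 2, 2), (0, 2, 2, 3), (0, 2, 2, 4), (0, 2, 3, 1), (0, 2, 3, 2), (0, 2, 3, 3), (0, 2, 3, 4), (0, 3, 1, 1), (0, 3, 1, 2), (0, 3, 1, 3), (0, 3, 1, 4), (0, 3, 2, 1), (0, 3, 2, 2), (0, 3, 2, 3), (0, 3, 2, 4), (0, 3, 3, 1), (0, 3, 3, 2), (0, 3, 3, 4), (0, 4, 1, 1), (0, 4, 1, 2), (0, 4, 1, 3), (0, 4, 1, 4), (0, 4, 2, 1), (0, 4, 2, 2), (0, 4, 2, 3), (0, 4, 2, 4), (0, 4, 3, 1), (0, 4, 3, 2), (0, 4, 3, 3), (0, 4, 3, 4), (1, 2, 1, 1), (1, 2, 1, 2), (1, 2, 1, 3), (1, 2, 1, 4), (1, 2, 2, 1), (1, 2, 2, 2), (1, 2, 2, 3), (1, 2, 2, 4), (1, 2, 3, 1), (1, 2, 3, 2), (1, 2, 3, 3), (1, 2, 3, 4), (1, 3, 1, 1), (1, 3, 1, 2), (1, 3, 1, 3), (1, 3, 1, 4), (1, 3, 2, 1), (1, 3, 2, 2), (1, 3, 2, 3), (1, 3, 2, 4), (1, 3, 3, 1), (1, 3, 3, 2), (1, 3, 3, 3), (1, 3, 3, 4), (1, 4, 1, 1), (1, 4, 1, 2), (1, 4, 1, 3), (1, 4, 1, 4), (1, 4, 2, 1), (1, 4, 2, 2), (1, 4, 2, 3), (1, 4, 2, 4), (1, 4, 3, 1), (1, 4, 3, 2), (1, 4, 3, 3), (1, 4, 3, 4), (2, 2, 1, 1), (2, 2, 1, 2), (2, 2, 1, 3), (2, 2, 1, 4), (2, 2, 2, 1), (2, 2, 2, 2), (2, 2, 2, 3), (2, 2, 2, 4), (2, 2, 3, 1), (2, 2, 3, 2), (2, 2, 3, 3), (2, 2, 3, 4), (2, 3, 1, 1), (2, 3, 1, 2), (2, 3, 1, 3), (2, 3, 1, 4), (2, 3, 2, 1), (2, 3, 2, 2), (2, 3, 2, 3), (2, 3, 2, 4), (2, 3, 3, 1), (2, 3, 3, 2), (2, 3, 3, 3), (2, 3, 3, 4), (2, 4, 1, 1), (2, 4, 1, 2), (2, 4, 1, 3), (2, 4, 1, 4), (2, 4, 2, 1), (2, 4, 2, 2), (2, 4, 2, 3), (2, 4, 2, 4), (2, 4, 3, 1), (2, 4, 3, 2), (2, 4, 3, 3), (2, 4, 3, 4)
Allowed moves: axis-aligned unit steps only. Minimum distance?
6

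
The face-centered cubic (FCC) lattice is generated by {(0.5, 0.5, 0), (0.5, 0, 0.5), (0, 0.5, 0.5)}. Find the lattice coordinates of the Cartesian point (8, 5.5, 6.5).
7b₁ + 9b₂ + 4b₃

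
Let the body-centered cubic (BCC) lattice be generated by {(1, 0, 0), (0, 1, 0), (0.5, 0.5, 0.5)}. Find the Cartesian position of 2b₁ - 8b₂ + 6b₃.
(5, -5, 3)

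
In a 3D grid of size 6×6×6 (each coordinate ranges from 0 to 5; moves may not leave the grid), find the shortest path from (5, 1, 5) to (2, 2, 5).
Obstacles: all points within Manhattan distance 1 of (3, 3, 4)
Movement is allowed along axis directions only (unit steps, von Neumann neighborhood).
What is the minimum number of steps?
4
(one shortest path: (5, 1, 5) → (4, 1, 5) → (3, 1, 5) → (2, 1, 5) → (2, 2, 5))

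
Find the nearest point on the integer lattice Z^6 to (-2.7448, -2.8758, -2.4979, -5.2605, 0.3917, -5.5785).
(-3, -3, -2, -5, 0, -6)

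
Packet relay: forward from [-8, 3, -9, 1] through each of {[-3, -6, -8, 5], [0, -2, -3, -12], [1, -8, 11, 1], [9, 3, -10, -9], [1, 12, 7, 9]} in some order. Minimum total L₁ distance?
142
(one optimal route: (-8, 3, -9, 1) → (9, 3, -10, -9) → (0, -2, -3, -12) → (-3, -6, -8, 5) → (1, -8, 11, 1) → (1, 12, 7, 9))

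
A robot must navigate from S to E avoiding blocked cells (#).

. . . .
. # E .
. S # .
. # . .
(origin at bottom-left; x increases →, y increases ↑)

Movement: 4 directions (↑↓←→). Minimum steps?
6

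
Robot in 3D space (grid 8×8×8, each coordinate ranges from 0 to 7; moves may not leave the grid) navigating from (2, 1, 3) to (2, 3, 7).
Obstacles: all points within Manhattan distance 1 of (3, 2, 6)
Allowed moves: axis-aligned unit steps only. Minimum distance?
6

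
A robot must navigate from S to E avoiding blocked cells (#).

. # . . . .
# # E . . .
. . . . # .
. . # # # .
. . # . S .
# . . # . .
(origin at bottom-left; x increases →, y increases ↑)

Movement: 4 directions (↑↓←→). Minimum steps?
7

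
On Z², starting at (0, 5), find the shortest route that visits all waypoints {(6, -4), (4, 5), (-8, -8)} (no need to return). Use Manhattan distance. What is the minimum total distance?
33
(one optimal route: (0, 5) → (4, 5) → (6, -4) → (-8, -8))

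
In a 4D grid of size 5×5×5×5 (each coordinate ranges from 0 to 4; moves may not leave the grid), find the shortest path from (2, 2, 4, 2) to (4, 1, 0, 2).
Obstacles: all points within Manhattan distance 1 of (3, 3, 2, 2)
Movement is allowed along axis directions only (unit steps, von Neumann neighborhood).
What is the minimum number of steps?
7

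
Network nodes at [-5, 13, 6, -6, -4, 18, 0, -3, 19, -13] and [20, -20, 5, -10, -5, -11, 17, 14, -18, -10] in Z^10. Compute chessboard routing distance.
37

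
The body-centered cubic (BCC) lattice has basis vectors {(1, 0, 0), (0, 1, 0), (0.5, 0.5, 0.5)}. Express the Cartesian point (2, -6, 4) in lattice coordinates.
-2b₁ - 10b₂ + 8b₃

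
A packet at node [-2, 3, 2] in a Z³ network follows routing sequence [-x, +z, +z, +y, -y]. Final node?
(-3, 3, 4)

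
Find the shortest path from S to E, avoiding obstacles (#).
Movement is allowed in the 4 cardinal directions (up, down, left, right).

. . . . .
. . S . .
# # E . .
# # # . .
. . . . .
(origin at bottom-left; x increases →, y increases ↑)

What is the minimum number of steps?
1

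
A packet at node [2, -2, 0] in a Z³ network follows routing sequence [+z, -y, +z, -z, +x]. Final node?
(3, -3, 1)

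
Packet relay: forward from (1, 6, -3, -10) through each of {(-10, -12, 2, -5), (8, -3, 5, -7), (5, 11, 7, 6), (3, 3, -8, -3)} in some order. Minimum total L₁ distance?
115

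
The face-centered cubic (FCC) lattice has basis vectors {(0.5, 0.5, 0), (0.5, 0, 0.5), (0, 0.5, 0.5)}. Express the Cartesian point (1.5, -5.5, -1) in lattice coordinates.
-3b₁ + 6b₂ - 8b₃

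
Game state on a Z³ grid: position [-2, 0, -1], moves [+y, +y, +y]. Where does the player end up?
(-2, 3, -1)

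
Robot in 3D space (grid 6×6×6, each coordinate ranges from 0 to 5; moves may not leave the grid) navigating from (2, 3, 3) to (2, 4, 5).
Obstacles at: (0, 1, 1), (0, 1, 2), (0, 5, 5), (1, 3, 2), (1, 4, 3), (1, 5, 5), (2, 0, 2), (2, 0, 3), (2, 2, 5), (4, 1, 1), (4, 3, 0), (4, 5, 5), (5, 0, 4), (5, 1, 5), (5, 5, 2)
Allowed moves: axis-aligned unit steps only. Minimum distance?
3
(one shortest path: (2, 3, 3) → (2, 4, 3) → (2, 4, 4) → (2, 4, 5))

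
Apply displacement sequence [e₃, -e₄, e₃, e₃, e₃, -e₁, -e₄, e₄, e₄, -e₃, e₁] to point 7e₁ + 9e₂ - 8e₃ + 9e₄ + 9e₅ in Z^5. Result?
(7, 9, -5, 9, 9)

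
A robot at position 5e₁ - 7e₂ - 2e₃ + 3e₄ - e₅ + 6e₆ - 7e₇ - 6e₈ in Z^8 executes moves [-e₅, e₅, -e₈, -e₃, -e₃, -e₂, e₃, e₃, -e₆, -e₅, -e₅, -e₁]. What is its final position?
(4, -8, -2, 3, -3, 5, -7, -7)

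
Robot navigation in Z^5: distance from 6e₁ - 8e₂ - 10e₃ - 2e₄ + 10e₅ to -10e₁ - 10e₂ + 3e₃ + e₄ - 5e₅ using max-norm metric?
16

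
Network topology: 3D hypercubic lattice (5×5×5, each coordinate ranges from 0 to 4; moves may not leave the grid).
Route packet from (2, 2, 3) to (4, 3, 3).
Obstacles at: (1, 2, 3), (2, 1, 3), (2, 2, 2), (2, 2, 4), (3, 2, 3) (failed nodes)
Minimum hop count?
3
(one shortest path: (2, 2, 3) → (2, 3, 3) → (3, 3, 3) → (4, 3, 3))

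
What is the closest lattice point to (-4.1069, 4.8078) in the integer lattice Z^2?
(-4, 5)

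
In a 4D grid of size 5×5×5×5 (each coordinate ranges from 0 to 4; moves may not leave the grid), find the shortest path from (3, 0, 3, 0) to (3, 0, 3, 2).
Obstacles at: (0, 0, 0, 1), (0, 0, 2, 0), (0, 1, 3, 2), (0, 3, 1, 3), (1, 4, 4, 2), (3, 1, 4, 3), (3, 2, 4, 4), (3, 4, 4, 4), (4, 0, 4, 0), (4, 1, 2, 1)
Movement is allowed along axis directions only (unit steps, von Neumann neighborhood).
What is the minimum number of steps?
2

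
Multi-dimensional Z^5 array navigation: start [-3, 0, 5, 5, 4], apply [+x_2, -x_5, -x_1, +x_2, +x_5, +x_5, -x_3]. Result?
(-4, 2, 4, 5, 5)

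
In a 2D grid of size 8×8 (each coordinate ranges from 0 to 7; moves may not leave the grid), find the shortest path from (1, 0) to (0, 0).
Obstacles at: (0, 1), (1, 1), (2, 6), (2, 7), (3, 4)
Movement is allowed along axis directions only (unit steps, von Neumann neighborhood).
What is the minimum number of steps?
1
(one shortest path: (1, 0) → (0, 0))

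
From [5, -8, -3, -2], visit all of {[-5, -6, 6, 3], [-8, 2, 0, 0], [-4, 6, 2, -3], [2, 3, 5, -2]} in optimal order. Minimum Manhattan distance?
68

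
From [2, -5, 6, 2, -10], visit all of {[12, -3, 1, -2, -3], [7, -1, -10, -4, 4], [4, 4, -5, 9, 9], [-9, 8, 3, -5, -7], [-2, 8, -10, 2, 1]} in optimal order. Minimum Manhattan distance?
151
(one optimal route: (2, -5, 6, 2, -10) → (12, -3, 1, -2, -3) → (7, -1, -10, -4, 4) → (4, 4, -5, 9, 9) → (-2, 8, -10, 2, 1) → (-9, 8, 3, -5, -7))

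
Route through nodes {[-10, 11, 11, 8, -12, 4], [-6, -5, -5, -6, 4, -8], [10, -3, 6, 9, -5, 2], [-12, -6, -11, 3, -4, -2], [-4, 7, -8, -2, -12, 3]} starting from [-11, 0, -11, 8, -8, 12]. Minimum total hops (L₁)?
203
(one optimal route: (-11, 0, -11, 8, -8, 12) → (-12, -6, -11, 3, -4, -2) → (-6, -5, -5, -6, 4, -8) → (-4, 7, -8, -2, -12, 3) → (-10, 11, 11, 8, -12, 4) → (10, -3, 6, 9, -5, 2))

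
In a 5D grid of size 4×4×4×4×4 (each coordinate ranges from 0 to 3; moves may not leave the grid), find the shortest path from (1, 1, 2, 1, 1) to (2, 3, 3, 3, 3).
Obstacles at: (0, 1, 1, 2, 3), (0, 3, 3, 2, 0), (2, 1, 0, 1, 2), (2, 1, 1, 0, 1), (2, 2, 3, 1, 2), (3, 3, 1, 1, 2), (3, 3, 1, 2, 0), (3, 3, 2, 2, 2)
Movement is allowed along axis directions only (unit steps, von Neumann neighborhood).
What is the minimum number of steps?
8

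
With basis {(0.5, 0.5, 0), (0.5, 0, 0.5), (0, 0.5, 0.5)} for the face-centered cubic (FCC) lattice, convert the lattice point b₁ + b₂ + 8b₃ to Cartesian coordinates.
(1, 4.5, 4.5)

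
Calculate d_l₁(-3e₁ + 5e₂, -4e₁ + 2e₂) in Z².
4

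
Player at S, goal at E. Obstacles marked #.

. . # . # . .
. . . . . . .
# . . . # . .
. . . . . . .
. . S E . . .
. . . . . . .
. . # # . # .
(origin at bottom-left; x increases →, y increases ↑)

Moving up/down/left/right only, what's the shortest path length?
1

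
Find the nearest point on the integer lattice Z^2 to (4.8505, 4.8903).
(5, 5)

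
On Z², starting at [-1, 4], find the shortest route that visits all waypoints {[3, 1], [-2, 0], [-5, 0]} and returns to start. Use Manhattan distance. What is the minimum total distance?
24
(one optimal route: (-1, 4) → (3, 1) → (-2, 0) → (-5, 0) → (-1, 4))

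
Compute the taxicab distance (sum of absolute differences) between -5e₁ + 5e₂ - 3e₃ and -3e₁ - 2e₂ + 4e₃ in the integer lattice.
16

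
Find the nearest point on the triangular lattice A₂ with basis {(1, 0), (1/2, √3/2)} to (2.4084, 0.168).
(2, 0)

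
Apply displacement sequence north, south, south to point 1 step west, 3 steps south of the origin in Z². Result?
(-1, -4)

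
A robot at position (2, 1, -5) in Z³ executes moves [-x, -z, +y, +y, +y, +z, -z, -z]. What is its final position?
(1, 4, -7)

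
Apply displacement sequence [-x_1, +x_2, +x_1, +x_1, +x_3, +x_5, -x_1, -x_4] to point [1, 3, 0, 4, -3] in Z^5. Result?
(1, 4, 1, 3, -2)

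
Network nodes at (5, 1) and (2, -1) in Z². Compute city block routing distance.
5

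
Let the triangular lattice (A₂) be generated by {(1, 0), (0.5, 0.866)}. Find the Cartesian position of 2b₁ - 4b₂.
(0, -3.464)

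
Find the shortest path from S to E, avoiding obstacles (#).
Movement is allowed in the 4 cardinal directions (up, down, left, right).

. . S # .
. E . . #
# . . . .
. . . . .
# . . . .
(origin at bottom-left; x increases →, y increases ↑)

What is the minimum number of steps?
2
(one shortest path: (2, 4) → (1, 4) → (1, 3))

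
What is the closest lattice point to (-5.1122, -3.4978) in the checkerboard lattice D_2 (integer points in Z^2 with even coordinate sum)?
(-5, -3)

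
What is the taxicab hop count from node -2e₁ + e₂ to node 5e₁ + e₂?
7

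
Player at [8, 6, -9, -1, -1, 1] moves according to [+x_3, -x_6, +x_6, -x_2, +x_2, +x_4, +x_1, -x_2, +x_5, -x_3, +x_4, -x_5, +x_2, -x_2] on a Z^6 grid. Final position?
(9, 5, -9, 1, -1, 1)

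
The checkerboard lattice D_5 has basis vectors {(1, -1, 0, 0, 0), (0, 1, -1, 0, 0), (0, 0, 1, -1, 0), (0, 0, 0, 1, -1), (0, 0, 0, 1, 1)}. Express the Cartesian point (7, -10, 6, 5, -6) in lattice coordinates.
7b₁ - 3b₂ + 3b₃ + 7b₄ + b₅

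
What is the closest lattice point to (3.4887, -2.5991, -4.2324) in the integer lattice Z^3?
(3, -3, -4)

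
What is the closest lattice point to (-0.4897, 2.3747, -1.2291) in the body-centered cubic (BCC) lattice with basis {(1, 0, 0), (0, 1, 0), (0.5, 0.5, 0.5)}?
(-0.5, 2.5, -1.5)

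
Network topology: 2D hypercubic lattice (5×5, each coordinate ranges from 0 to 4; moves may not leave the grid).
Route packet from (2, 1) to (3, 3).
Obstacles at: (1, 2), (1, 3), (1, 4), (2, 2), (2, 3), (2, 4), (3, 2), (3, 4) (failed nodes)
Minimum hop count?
5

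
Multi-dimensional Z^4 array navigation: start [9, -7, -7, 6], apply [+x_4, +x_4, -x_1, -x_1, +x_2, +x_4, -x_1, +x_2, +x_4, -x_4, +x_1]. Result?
(7, -5, -7, 9)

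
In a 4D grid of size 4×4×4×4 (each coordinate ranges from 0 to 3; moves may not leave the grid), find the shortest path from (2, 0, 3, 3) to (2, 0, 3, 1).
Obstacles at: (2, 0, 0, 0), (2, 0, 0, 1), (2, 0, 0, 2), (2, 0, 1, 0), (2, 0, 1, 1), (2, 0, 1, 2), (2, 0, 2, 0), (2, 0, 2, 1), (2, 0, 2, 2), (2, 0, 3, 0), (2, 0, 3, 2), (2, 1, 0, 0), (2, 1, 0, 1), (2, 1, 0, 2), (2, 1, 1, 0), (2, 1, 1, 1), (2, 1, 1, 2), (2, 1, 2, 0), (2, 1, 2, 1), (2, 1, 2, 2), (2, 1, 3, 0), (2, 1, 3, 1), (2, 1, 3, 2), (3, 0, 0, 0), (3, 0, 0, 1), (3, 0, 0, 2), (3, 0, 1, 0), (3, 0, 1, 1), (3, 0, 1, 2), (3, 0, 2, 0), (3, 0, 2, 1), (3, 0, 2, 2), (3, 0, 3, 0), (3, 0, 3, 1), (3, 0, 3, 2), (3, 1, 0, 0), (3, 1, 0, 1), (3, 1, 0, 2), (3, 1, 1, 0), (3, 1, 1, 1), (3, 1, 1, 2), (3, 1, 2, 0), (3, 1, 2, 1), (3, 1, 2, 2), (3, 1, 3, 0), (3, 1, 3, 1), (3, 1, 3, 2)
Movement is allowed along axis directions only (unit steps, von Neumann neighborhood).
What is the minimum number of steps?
4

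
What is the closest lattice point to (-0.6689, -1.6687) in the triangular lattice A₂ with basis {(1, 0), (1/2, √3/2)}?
(-1, -1.732)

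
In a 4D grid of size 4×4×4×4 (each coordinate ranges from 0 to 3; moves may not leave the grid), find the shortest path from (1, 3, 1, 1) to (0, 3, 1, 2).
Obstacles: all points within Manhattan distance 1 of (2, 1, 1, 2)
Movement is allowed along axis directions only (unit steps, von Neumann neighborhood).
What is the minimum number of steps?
2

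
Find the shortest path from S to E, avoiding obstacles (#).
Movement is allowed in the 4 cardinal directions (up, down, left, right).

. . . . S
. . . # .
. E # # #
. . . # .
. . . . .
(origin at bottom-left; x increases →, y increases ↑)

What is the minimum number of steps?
5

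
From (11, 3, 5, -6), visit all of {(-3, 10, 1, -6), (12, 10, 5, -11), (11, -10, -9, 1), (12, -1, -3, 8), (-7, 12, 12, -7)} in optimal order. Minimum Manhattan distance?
130
(one optimal route: (11, 3, 5, -6) → (12, 10, 5, -11) → (-7, 12, 12, -7) → (-3, 10, 1, -6) → (12, -1, -3, 8) → (11, -10, -9, 1))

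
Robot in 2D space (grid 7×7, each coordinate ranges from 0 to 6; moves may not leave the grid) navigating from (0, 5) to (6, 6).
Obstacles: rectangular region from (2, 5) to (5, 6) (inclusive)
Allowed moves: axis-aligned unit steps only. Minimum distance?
9
(one shortest path: (0, 5) → (1, 5) → (1, 4) → (2, 4) → (3, 4) → (4, 4) → (5, 4) → (6, 4) → (6, 5) → (6, 6))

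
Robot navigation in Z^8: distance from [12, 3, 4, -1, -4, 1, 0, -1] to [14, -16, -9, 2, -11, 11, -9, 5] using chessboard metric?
19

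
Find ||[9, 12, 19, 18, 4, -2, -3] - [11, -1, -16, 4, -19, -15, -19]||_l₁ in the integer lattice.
116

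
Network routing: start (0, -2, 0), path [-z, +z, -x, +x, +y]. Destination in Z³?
(0, -1, 0)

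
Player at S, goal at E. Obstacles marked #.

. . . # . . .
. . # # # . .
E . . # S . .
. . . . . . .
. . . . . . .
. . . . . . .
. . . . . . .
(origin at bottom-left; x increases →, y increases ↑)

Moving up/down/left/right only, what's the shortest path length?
6
(one shortest path: (4, 4) → (4, 3) → (3, 3) → (2, 3) → (1, 3) → (0, 3) → (0, 4))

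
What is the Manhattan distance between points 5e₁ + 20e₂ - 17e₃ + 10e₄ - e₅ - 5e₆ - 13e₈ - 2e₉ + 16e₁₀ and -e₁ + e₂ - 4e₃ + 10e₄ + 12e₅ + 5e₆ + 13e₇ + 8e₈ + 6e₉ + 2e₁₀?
117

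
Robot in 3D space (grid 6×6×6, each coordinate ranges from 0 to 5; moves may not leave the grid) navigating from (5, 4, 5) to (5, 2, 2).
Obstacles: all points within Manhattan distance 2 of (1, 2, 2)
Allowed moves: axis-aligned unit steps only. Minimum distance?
5
(one shortest path: (5, 4, 5) → (5, 3, 5) → (5, 2, 5) → (5, 2, 4) → (5, 2, 3) → (5, 2, 2))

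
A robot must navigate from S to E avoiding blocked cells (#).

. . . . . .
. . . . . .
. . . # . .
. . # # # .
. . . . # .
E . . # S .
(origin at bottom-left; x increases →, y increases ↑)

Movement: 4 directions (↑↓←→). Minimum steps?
14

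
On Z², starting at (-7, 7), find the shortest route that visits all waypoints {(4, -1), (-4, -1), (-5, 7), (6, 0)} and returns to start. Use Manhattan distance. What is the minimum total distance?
42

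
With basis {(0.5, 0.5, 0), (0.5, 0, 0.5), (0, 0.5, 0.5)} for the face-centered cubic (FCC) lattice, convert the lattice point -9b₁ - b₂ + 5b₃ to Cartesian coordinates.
(-5, -2, 2)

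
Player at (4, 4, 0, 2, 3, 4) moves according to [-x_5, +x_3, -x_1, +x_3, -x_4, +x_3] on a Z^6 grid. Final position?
(3, 4, 3, 1, 2, 4)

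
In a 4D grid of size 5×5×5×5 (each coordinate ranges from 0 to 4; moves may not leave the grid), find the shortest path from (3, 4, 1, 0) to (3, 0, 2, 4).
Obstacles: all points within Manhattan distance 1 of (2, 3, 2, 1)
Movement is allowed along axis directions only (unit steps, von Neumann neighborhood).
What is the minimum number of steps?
9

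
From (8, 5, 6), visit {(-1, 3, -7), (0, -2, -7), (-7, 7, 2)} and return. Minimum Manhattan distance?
74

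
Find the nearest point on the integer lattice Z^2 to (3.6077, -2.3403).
(4, -2)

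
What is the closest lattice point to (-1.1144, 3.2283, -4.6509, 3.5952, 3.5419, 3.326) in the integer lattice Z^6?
(-1, 3, -5, 4, 4, 3)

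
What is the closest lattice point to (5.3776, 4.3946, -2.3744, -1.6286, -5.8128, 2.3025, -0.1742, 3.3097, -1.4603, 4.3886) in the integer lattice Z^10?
(5, 4, -2, -2, -6, 2, 0, 3, -1, 4)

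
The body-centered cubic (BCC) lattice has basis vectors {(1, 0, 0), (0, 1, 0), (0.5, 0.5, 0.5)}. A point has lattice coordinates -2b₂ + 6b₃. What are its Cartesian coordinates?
(3, 1, 3)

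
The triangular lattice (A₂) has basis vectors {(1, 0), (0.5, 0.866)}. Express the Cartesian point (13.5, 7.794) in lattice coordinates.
9b₁ + 9b₂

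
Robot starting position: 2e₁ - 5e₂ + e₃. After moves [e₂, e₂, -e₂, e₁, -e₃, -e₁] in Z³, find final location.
(2, -4, 0)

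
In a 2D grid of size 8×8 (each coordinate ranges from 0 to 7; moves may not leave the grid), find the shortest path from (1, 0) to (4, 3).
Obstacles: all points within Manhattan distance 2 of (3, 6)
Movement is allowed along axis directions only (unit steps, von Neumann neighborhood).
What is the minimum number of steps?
6
(one shortest path: (1, 0) → (2, 0) → (3, 0) → (4, 0) → (4, 1) → (4, 2) → (4, 3))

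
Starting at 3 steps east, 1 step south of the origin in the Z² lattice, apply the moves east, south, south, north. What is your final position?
(4, -2)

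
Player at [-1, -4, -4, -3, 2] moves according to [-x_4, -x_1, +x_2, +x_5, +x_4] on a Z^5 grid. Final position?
(-2, -3, -4, -3, 3)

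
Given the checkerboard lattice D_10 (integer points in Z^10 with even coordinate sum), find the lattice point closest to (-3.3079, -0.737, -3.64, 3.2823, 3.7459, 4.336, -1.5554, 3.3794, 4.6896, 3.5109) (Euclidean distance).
(-3, -1, -4, 3, 4, 4, -2, 3, 5, 3)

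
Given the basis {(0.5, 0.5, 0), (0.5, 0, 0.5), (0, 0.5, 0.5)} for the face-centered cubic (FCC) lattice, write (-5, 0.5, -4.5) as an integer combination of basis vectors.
-10b₂ + b₃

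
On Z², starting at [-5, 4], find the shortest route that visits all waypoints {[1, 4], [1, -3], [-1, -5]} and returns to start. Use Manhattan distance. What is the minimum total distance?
30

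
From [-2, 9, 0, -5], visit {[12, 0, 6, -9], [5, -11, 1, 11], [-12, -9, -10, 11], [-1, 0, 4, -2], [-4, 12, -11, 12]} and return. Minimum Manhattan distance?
176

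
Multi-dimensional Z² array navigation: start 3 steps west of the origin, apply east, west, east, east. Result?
(-1, 0)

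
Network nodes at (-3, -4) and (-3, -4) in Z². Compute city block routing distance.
0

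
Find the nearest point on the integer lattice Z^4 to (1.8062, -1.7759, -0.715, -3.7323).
(2, -2, -1, -4)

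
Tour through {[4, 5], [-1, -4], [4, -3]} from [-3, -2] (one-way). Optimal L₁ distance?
18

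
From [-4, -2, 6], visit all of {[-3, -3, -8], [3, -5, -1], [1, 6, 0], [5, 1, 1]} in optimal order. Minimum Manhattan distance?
51
(one optimal route: (-4, -2, 6) → (-3, -3, -8) → (3, -5, -1) → (5, 1, 1) → (1, 6, 0))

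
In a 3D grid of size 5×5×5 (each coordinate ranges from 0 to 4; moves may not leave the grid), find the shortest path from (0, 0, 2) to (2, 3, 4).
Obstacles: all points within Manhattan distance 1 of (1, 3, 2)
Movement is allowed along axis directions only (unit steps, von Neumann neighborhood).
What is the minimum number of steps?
7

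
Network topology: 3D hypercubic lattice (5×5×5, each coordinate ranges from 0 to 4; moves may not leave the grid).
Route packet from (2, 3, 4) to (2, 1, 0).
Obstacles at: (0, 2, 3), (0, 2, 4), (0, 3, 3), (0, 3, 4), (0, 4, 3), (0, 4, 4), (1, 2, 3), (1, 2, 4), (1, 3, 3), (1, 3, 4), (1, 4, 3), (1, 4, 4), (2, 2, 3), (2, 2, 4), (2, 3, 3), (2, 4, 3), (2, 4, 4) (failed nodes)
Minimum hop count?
8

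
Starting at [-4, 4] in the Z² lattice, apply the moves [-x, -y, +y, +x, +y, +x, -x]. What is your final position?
(-4, 5)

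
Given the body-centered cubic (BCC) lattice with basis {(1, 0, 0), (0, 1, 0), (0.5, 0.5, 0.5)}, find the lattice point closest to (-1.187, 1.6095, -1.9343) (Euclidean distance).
(-1, 2, -2)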